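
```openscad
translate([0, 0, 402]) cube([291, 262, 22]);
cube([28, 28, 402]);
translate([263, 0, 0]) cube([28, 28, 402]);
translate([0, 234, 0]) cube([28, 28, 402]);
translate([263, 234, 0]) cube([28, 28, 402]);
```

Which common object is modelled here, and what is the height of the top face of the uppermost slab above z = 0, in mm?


A stool. The seat height is 424 mm.

A 291×262×22 slab at z = 402 on four corner posts — a stool. The seat top is 402 + 22 = 424 mm.


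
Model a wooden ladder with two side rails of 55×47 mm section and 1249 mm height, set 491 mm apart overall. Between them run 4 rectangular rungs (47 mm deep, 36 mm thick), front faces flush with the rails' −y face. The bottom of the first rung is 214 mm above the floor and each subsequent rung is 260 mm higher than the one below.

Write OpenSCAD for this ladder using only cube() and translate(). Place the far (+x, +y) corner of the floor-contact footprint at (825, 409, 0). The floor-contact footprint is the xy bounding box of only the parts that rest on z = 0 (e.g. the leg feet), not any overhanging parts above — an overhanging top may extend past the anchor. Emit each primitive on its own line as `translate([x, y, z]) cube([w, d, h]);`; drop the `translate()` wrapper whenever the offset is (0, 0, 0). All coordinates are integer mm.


translate([334, 362, 0]) cube([55, 47, 1249]);
translate([770, 362, 0]) cube([55, 47, 1249]);
translate([389, 362, 214]) cube([381, 47, 36]);
translate([389, 362, 474]) cube([381, 47, 36]);
translate([389, 362, 734]) cube([381, 47, 36]);
translate([389, 362, 994]) cube([381, 47, 36]);


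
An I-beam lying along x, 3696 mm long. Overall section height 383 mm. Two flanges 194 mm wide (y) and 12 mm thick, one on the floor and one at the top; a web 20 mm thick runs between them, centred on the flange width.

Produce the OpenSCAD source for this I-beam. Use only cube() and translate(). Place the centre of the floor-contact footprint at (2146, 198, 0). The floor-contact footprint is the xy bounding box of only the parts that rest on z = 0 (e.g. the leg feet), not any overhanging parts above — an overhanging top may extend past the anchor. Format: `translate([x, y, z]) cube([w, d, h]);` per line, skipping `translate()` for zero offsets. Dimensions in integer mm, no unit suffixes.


translate([298, 101, 0]) cube([3696, 194, 12]);
translate([298, 188, 12]) cube([3696, 20, 359]);
translate([298, 101, 371]) cube([3696, 194, 12]);


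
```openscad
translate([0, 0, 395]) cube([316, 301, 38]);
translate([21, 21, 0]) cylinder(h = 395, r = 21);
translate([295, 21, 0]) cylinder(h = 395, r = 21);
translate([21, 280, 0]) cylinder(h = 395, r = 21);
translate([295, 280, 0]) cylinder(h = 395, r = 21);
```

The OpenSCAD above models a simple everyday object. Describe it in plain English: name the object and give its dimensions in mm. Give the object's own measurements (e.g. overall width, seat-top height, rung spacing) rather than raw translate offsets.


A four-legged stool. The seat is a 316×301×38 mm slab whose top surface is at z = 433 mm; four round legs, each 42 mm in diameter, run from the floor (z = 0) to the underside of the seat, each leg's axis is inset half a diameter from the nearest pair of seat edges (so the leg's bounding box is flush with the corner).


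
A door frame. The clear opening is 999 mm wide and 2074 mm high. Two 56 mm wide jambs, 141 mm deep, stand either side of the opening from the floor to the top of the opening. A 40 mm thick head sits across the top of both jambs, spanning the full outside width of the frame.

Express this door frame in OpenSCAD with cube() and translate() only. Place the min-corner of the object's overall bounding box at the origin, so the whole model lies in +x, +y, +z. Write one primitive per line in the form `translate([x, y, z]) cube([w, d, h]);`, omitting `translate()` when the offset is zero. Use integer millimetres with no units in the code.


cube([56, 141, 2074]);
translate([1055, 0, 0]) cube([56, 141, 2074]);
translate([0, 0, 2074]) cube([1111, 141, 40]);


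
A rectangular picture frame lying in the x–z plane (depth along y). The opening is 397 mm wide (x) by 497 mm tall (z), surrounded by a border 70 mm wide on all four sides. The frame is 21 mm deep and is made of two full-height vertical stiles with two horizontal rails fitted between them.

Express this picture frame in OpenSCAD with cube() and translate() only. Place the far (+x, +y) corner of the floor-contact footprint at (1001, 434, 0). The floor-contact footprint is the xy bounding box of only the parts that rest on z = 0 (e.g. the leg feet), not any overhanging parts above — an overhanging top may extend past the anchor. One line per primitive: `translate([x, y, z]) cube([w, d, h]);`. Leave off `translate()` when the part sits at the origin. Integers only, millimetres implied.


translate([464, 413, 0]) cube([70, 21, 637]);
translate([931, 413, 0]) cube([70, 21, 637]);
translate([534, 413, 0]) cube([397, 21, 70]);
translate([534, 413, 567]) cube([397, 21, 70]);


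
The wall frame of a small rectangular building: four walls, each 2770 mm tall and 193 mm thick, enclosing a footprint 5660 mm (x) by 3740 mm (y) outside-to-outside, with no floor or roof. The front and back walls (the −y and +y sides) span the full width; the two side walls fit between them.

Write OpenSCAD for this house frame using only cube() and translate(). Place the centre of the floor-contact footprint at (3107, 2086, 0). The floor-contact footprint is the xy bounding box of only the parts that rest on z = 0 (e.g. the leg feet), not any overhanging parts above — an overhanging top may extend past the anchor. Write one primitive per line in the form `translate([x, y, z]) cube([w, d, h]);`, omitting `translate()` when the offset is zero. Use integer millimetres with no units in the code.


translate([277, 216, 0]) cube([5660, 193, 2770]);
translate([277, 3763, 0]) cube([5660, 193, 2770]);
translate([277, 409, 0]) cube([193, 3354, 2770]);
translate([5744, 409, 0]) cube([193, 3354, 2770]);


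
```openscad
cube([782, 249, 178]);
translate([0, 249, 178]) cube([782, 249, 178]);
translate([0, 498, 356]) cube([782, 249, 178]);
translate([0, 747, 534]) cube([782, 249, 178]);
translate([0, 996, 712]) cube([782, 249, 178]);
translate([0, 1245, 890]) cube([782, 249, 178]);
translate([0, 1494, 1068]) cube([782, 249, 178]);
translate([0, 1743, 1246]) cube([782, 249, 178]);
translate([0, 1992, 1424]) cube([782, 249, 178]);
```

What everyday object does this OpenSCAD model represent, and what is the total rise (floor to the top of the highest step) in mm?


A staircase. The total rise is 1602 mm.

9 identical blocks, each offset up and back from the previous — a staircase. Each step is 178 mm tall and there are 9 of them, so the total rise is 9 × 178 = 1602 mm.


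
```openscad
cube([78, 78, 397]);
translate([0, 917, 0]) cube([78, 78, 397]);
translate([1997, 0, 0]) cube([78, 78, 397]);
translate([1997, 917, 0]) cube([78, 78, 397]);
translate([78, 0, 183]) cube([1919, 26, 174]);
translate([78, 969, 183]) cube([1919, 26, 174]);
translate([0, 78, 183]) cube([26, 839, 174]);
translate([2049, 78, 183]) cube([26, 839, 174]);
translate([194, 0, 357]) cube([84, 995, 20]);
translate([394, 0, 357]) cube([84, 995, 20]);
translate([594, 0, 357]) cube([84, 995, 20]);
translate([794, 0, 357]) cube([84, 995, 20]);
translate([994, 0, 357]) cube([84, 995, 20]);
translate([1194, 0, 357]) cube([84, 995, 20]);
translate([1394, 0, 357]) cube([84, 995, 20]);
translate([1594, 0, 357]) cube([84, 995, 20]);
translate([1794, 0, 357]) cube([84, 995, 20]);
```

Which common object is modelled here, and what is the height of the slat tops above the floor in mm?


A bed frame. The slat-top height is 377 mm.

Four posts, four rails, and a row of slats — a bed frame. Slats sit on the rails at z = 183 + 174 = 357; with slat thickness 20, the top is 377 mm.


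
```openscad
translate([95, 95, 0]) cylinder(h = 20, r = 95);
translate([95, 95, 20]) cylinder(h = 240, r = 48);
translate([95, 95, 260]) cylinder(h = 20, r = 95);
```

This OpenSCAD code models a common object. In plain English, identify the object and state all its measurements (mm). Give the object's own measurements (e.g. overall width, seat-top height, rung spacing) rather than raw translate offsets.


A spool: two coaxial disc flanges of radius 95 mm and thickness 20 mm, joined by a core cylinder of radius 48 mm and height 240 mm. The lower flange rests on z = 0 and the three cylinders share a vertical axis.


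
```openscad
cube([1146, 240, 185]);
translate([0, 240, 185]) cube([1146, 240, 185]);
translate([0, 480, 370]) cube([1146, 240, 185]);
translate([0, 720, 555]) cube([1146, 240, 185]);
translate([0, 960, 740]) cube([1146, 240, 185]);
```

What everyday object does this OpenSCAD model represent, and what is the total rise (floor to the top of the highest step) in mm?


A staircase. The total rise is 925 mm.

5 identical blocks, each offset up and back from the previous — a staircase. Each step is 185 mm tall and there are 5 of them, so the total rise is 5 × 185 = 925 mm.


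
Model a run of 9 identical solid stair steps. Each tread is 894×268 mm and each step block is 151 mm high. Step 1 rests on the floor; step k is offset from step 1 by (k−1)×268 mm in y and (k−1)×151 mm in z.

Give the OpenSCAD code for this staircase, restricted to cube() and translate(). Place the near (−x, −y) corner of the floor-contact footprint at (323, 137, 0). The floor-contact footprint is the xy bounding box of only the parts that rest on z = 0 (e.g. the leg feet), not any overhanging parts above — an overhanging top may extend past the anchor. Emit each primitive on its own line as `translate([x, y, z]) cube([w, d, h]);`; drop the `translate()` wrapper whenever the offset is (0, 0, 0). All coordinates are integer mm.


translate([323, 137, 0]) cube([894, 268, 151]);
translate([323, 405, 151]) cube([894, 268, 151]);
translate([323, 673, 302]) cube([894, 268, 151]);
translate([323, 941, 453]) cube([894, 268, 151]);
translate([323, 1209, 604]) cube([894, 268, 151]);
translate([323, 1477, 755]) cube([894, 268, 151]);
translate([323, 1745, 906]) cube([894, 268, 151]);
translate([323, 2013, 1057]) cube([894, 268, 151]);
translate([323, 2281, 1208]) cube([894, 268, 151]);


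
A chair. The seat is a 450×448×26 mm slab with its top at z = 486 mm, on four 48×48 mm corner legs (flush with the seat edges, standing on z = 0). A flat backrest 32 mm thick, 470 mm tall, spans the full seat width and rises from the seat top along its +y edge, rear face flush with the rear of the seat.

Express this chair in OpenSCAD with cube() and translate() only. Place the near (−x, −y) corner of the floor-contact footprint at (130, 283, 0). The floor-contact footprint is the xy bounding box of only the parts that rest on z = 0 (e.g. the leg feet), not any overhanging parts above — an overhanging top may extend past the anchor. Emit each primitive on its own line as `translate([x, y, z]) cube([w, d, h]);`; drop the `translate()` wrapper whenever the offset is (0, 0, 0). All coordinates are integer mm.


translate([130, 283, 460]) cube([450, 448, 26]);
translate([130, 283, 0]) cube([48, 48, 460]);
translate([532, 283, 0]) cube([48, 48, 460]);
translate([130, 683, 0]) cube([48, 48, 460]);
translate([532, 683, 0]) cube([48, 48, 460]);
translate([130, 699, 486]) cube([450, 32, 470]);


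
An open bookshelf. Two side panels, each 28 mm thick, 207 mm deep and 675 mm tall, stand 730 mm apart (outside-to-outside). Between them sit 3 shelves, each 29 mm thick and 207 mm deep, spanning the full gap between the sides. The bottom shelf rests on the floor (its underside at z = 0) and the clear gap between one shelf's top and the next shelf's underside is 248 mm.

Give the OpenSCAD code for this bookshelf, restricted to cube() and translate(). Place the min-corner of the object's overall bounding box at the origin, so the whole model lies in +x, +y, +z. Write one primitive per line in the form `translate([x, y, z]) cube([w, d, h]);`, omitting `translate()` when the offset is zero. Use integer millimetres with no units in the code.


cube([28, 207, 675]);
translate([702, 0, 0]) cube([28, 207, 675]);
translate([28, 0, 0]) cube([674, 207, 29]);
translate([28, 0, 277]) cube([674, 207, 29]);
translate([28, 0, 554]) cube([674, 207, 29]);


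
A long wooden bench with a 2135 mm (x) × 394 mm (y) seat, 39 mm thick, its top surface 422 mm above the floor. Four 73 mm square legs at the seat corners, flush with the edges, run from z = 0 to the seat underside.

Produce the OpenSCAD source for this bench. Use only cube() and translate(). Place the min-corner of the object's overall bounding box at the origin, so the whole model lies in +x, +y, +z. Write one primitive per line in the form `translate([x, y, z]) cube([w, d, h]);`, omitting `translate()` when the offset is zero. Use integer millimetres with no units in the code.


translate([0, 0, 383]) cube([2135, 394, 39]);
cube([73, 73, 383]);
translate([0, 321, 0]) cube([73, 73, 383]);
translate([2062, 0, 0]) cube([73, 73, 383]);
translate([2062, 321, 0]) cube([73, 73, 383]);


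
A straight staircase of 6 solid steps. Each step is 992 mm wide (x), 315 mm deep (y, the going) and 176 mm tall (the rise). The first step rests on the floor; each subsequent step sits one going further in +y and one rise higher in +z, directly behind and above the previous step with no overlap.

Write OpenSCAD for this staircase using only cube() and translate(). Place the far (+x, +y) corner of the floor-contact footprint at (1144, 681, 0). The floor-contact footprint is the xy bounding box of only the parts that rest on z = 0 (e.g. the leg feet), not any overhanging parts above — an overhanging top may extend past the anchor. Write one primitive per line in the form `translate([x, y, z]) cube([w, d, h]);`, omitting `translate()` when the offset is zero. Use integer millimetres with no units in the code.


translate([152, 366, 0]) cube([992, 315, 176]);
translate([152, 681, 176]) cube([992, 315, 176]);
translate([152, 996, 352]) cube([992, 315, 176]);
translate([152, 1311, 528]) cube([992, 315, 176]);
translate([152, 1626, 704]) cube([992, 315, 176]);
translate([152, 1941, 880]) cube([992, 315, 176]);


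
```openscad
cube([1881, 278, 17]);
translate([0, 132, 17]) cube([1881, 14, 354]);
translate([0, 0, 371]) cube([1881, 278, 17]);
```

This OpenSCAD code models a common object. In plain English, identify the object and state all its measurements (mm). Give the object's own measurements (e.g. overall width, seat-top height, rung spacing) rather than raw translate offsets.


An I-beam lying along x, 1881 mm long. Overall section height 388 mm. Two flanges 278 mm wide (y) and 17 mm thick, one on the floor and one at the top; a web 14 mm thick runs between them, centred on the flange width.


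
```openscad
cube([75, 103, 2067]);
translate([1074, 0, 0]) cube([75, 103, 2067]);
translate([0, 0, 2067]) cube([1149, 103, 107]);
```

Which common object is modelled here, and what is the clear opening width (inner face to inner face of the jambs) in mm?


A door frame. The clear opening width is 999 mm.

Two 2067 mm tall posts with a header on top — a door frame. The left jamb is 75 mm wide at x = 0; the right jamb starts at x = 1074. The clear opening is 1074 − 75 = 999 mm.


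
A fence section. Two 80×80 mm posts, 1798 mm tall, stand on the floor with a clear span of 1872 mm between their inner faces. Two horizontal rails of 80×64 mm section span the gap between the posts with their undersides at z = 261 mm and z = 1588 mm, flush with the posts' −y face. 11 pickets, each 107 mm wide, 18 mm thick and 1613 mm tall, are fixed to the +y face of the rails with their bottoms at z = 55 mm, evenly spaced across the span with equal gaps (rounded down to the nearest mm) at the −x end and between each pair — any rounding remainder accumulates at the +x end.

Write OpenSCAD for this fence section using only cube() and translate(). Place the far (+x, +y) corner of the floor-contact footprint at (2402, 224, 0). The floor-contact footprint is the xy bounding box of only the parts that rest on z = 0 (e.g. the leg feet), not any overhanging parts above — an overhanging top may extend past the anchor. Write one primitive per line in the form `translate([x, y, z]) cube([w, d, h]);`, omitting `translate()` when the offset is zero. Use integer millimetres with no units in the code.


translate([370, 144, 0]) cube([80, 80, 1798]);
translate([2322, 144, 0]) cube([80, 80, 1798]);
translate([450, 144, 261]) cube([1872, 80, 64]);
translate([450, 144, 1588]) cube([1872, 80, 64]);
translate([507, 224, 55]) cube([107, 18, 1613]);
translate([671, 224, 55]) cube([107, 18, 1613]);
translate([835, 224, 55]) cube([107, 18, 1613]);
translate([999, 224, 55]) cube([107, 18, 1613]);
translate([1163, 224, 55]) cube([107, 18, 1613]);
translate([1327, 224, 55]) cube([107, 18, 1613]);
translate([1491, 224, 55]) cube([107, 18, 1613]);
translate([1655, 224, 55]) cube([107, 18, 1613]);
translate([1819, 224, 55]) cube([107, 18, 1613]);
translate([1983, 224, 55]) cube([107, 18, 1613]);
translate([2147, 224, 55]) cube([107, 18, 1613]);


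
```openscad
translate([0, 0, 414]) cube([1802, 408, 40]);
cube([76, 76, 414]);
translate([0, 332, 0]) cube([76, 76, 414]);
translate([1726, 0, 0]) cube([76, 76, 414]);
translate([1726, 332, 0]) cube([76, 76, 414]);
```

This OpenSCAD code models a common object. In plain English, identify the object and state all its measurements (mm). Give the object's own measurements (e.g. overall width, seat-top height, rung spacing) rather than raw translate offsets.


A bench: a 1802×408 mm seat slab, 40 mm thick, top at z = 454 mm, on four 76×76 mm square legs flush with the seat corners and standing on z = 0.


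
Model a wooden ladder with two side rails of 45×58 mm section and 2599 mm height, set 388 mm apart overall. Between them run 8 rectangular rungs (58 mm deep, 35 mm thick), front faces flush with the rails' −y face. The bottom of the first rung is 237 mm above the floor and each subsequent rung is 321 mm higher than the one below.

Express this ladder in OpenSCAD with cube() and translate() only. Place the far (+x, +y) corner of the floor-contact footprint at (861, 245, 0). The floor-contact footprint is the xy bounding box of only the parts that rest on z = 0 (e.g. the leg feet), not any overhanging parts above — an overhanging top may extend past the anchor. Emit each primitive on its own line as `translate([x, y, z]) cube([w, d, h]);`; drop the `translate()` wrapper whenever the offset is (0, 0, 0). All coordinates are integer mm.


// rung span = 388 - 2*45 = 298
// rung[k] z = 237 + k*321
translate([473, 187, 0]) cube([45, 58, 2599]);
translate([816, 187, 0]) cube([45, 58, 2599]);
translate([518, 187, 237]) cube([298, 58, 35]);
translate([518, 187, 558]) cube([298, 58, 35]);
translate([518, 187, 879]) cube([298, 58, 35]);
translate([518, 187, 1200]) cube([298, 58, 35]);
translate([518, 187, 1521]) cube([298, 58, 35]);
translate([518, 187, 1842]) cube([298, 58, 35]);
translate([518, 187, 2163]) cube([298, 58, 35]);
translate([518, 187, 2484]) cube([298, 58, 35]);


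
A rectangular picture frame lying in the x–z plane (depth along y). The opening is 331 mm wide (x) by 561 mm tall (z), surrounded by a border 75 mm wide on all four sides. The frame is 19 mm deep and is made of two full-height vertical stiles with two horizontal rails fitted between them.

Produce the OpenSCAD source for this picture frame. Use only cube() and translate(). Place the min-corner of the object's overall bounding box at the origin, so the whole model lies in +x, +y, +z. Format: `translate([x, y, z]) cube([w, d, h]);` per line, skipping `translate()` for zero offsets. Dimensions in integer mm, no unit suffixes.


cube([75, 19, 711]);
translate([406, 0, 0]) cube([75, 19, 711]);
translate([75, 0, 0]) cube([331, 19, 75]);
translate([75, 0, 636]) cube([331, 19, 75]);


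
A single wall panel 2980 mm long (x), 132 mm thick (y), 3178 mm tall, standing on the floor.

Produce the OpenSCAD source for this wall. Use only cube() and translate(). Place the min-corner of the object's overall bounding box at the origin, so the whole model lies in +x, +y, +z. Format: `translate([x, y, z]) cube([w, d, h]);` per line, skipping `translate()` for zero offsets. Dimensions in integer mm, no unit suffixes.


cube([2980, 132, 3178]);


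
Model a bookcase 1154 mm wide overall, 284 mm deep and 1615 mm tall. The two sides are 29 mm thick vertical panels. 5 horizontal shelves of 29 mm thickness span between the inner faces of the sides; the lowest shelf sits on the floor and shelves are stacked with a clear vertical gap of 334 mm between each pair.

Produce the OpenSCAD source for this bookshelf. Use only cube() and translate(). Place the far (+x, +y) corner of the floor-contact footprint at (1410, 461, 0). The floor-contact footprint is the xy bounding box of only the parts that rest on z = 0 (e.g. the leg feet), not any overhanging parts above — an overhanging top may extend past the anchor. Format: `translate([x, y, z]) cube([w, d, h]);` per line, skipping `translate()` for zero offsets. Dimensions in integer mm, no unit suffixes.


translate([256, 177, 0]) cube([29, 284, 1615]);
translate([1381, 177, 0]) cube([29, 284, 1615]);
translate([285, 177, 0]) cube([1096, 284, 29]);
translate([285, 177, 363]) cube([1096, 284, 29]);
translate([285, 177, 726]) cube([1096, 284, 29]);
translate([285, 177, 1089]) cube([1096, 284, 29]);
translate([285, 177, 1452]) cube([1096, 284, 29]);


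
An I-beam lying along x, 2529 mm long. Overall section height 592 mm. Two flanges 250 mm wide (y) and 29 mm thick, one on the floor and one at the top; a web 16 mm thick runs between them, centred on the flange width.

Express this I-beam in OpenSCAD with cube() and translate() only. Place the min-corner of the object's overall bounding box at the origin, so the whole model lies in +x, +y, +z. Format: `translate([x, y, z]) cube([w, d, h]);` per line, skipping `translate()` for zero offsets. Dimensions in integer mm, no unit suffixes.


cube([2529, 250, 29]);
translate([0, 117, 29]) cube([2529, 16, 534]);
translate([0, 0, 563]) cube([2529, 250, 29]);


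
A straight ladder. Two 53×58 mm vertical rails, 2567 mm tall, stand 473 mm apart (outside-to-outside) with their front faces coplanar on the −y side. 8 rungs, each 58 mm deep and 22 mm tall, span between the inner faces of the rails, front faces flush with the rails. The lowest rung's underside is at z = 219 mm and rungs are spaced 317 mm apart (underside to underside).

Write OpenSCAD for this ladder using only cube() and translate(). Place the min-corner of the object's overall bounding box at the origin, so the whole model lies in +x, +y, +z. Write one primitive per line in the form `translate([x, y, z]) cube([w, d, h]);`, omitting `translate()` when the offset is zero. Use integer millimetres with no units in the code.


cube([53, 58, 2567]);
translate([420, 0, 0]) cube([53, 58, 2567]);
translate([53, 0, 219]) cube([367, 58, 22]);
translate([53, 0, 536]) cube([367, 58, 22]);
translate([53, 0, 853]) cube([367, 58, 22]);
translate([53, 0, 1170]) cube([367, 58, 22]);
translate([53, 0, 1487]) cube([367, 58, 22]);
translate([53, 0, 1804]) cube([367, 58, 22]);
translate([53, 0, 2121]) cube([367, 58, 22]);
translate([53, 0, 2438]) cube([367, 58, 22]);


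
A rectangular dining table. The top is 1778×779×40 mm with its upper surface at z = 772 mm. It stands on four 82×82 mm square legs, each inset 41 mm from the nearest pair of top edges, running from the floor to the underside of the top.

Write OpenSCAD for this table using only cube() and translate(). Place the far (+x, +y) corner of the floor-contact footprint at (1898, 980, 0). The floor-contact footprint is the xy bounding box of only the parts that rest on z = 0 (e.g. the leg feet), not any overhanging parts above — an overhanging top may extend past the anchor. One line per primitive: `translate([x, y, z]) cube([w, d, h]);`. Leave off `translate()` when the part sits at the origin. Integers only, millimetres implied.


translate([161, 242, 732]) cube([1778, 779, 40]);
translate([202, 283, 0]) cube([82, 82, 732]);
translate([1816, 283, 0]) cube([82, 82, 732]);
translate([202, 898, 0]) cube([82, 82, 732]);
translate([1816, 898, 0]) cube([82, 82, 732]);


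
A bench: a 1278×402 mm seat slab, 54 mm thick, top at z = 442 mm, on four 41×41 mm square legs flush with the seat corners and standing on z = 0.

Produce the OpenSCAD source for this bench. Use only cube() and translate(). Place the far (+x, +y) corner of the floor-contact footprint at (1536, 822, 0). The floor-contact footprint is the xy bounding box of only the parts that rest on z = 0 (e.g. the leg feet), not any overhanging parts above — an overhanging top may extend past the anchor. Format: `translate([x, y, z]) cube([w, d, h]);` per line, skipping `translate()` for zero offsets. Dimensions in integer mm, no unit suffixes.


translate([258, 420, 388]) cube([1278, 402, 54]);
translate([258, 420, 0]) cube([41, 41, 388]);
translate([258, 781, 0]) cube([41, 41, 388]);
translate([1495, 420, 0]) cube([41, 41, 388]);
translate([1495, 781, 0]) cube([41, 41, 388]);


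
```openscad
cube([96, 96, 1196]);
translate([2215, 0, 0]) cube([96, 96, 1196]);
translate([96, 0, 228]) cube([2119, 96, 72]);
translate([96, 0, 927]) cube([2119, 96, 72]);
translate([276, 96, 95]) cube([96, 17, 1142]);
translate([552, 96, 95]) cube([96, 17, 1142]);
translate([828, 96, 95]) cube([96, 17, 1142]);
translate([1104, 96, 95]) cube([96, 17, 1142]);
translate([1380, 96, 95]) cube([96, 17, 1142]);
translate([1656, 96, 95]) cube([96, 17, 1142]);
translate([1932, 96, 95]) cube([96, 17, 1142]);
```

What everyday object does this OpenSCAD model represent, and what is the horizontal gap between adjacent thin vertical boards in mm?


A fence section. The picket gap is 180 mm.

Two posts, two rails, 7 pickets — a fence section. Span 2119 mm holds 7 pickets of 96 mm with 8 equal gaps: ⌊(2119 − 7·96) / 8⌋ = 180 mm.


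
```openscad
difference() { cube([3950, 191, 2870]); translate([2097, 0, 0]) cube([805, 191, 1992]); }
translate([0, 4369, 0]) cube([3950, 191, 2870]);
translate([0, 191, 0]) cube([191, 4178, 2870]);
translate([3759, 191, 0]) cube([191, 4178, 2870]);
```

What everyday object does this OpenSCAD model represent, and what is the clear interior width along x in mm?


A single room. The interior width is 3568 mm.

Four walls enclosing a rectangle with a door in the front wall — a room. Outside width 3950 minus two 191 mm walls gives 3568 mm.


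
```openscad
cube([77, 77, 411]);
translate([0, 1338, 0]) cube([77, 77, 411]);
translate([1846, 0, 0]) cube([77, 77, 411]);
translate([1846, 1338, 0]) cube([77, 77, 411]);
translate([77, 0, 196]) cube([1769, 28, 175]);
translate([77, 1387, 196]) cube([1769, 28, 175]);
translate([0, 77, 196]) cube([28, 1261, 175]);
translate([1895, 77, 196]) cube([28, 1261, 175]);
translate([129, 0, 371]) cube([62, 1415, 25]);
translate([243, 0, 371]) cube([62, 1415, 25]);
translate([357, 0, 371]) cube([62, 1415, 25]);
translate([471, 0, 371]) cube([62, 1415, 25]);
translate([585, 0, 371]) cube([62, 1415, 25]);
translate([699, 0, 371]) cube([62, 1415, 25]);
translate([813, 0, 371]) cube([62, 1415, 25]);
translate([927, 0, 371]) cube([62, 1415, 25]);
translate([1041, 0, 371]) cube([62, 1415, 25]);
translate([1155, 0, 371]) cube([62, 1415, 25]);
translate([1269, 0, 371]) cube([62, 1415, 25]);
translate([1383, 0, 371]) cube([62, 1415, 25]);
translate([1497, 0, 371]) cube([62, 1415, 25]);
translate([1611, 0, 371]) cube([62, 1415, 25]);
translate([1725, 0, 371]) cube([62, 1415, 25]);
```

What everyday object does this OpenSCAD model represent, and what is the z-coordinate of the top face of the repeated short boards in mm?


A bed frame. The slat-top height is 396 mm.

Four posts, four rails, and a row of slats — a bed frame. Slats sit on the rails at z = 196 + 175 = 371; with slat thickness 25, the top is 396 mm.


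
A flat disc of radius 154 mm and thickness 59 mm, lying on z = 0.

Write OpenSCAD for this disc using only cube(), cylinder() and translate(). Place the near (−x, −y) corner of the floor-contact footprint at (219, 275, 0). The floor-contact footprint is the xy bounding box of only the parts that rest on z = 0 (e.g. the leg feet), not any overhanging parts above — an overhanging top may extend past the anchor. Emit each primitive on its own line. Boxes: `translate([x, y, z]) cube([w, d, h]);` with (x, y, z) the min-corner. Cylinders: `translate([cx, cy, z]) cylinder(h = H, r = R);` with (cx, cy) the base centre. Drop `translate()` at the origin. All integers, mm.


translate([373, 429, 0]) cylinder(h = 59, r = 154);


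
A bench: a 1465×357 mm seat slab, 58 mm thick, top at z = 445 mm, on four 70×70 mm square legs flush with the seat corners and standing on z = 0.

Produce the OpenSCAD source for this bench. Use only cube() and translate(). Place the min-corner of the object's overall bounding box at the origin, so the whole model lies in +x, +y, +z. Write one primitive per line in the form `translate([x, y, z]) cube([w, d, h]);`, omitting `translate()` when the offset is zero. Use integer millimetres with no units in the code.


// leg_h = 445 − 58 = 387
translate([0, 0, 387]) cube([1465, 357, 58]);
cube([70, 70, 387]);
translate([0, 287, 0]) cube([70, 70, 387]);
translate([1395, 0, 0]) cube([70, 70, 387]);
translate([1395, 287, 0]) cube([70, 70, 387]);


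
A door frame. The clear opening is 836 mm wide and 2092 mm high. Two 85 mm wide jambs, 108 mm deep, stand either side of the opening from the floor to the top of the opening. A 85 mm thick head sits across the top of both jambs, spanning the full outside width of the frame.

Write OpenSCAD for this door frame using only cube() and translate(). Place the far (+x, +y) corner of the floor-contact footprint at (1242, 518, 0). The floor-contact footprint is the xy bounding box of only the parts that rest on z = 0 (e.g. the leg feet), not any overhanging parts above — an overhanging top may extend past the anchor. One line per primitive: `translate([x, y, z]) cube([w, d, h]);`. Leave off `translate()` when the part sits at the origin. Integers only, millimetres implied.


translate([236, 410, 0]) cube([85, 108, 2092]);
translate([1157, 410, 0]) cube([85, 108, 2092]);
translate([236, 410, 2092]) cube([1006, 108, 85]);


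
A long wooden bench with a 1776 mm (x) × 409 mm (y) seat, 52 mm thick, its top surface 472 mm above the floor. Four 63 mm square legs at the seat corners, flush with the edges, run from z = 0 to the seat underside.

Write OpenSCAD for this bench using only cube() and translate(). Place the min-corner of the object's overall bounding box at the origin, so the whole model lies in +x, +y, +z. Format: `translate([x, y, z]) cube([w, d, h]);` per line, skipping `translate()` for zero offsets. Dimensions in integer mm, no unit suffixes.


// leg_h = 472 − 52 = 420
translate([0, 0, 420]) cube([1776, 409, 52]);
cube([63, 63, 420]);
translate([0, 346, 0]) cube([63, 63, 420]);
translate([1713, 0, 0]) cube([63, 63, 420]);
translate([1713, 346, 0]) cube([63, 63, 420]);


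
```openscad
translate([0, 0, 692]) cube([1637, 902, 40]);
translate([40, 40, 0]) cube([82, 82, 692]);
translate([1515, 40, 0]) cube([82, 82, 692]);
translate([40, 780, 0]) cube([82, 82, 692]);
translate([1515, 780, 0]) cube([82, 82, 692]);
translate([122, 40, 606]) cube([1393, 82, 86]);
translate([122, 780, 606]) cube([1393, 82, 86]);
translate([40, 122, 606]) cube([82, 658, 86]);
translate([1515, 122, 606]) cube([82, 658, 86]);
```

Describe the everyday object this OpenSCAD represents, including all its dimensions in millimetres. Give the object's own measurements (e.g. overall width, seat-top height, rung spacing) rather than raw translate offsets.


A table: top 1637 mm (x) × 902 mm (y), 40 mm thick, upper face at z = 732 mm, on four 82×82 mm square legs, each inset 40 mm from the nearest pair of top edges from z = 0 to the bottom of the top. Four apron rails, 82 mm thick and 86 mm tall, run between adjacent legs with their top edges flush with the underside of the top and their outer faces flush with the legs' outer faces.


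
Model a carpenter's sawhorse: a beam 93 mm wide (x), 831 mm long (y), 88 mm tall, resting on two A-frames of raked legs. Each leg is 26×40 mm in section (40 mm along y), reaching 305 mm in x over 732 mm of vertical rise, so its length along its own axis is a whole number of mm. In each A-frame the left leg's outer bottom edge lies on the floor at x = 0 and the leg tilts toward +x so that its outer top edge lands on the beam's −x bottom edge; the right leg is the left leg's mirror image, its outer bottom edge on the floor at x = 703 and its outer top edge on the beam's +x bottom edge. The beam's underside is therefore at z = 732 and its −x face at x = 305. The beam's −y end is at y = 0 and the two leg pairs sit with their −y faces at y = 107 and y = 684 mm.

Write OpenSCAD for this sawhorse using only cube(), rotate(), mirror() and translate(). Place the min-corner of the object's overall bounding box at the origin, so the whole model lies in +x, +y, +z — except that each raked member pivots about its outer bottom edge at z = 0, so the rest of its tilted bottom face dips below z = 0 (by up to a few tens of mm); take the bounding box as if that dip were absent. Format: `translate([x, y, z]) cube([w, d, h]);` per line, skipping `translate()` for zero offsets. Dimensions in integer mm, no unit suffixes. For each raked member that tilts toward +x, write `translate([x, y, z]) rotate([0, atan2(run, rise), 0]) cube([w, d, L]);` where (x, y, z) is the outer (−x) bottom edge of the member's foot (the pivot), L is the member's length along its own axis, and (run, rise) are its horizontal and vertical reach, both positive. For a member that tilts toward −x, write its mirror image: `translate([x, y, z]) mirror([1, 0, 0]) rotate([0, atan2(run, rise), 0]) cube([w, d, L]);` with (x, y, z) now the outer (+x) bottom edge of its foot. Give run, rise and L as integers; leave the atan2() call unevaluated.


// leg length = √(305² + 732²) = 793
// right-leg outer foot x = 2·305 + 93 = 703
// beam min-corner = (305, 0, 732)
translate([305, 0, 732]) cube([93, 831, 88]);
translate([0, 107, 0]) rotate([0, atan2(305, 732), 0]) cube([26, 40, 793]);
translate([703, 107, 0]) mirror([1, 0, 0]) rotate([0, atan2(305, 732), 0]) cube([26, 40, 793]);
translate([0, 684, 0]) rotate([0, atan2(305, 732), 0]) cube([26, 40, 793]);
translate([703, 684, 0]) mirror([1, 0, 0]) rotate([0, atan2(305, 732), 0]) cube([26, 40, 793]);


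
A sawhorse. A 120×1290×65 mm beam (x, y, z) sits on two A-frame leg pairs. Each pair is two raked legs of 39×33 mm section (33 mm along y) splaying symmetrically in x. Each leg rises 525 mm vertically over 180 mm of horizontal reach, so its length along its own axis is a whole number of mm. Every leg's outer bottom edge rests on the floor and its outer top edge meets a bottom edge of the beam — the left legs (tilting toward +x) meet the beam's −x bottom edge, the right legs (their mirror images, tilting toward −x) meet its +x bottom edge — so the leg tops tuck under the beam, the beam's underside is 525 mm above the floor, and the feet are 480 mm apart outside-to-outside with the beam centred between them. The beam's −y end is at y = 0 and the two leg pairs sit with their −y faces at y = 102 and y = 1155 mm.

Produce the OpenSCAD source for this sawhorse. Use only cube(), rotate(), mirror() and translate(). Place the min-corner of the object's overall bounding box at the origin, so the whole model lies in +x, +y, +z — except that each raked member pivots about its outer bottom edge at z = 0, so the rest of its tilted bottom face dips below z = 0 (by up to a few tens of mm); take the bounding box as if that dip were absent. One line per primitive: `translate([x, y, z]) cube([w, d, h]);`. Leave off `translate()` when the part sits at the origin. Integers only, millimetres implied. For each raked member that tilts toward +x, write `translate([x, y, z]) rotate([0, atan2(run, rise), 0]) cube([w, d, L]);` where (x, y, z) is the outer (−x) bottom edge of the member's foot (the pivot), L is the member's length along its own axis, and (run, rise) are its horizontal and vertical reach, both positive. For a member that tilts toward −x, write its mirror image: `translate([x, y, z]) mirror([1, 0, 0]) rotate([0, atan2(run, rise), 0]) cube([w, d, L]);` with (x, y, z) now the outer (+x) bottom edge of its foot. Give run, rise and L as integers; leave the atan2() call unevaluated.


translate([180, 0, 525]) cube([120, 1290, 65]);
translate([0, 102, 0]) rotate([0, atan2(180, 525), 0]) cube([39, 33, 555]);
translate([480, 102, 0]) mirror([1, 0, 0]) rotate([0, atan2(180, 525), 0]) cube([39, 33, 555]);
translate([0, 1155, 0]) rotate([0, atan2(180, 525), 0]) cube([39, 33, 555]);
translate([480, 1155, 0]) mirror([1, 0, 0]) rotate([0, atan2(180, 525), 0]) cube([39, 33, 555]);


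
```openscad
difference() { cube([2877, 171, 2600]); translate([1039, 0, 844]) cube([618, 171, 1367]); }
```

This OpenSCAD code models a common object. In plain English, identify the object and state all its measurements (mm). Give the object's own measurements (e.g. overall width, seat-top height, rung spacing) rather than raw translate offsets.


A wall 2877 mm long (x), 171 mm thick (y), 2600 mm tall, with a rectangular window opening cut through it. The opening is 618 mm wide and 1367 mm tall; its sill is at z = 844 mm and its near (−x) edge is 1039 mm from the wall's −x end. The opening passes through the full wall thickness.


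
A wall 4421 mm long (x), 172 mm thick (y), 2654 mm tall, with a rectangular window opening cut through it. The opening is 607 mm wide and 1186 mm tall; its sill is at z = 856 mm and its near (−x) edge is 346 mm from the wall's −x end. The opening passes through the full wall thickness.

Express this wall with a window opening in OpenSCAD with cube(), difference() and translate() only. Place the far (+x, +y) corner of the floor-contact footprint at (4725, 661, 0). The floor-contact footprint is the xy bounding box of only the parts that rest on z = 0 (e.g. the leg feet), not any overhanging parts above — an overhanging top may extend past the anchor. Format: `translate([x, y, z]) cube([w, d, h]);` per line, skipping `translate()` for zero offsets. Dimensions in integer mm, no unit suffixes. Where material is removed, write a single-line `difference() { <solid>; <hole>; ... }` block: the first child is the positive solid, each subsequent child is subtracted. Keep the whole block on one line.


difference() { translate([304, 489, 0]) cube([4421, 172, 2654]); translate([650, 489, 856]) cube([607, 172, 1186]); }


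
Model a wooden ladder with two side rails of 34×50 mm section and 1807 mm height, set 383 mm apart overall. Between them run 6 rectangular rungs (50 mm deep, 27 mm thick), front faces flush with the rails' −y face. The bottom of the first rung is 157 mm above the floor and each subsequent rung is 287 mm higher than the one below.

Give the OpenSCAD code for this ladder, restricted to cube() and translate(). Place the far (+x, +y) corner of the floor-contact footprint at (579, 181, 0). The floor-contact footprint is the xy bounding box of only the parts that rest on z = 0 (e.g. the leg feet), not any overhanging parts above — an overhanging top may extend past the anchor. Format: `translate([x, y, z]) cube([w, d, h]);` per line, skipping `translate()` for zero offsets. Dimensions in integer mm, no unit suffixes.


translate([196, 131, 0]) cube([34, 50, 1807]);
translate([545, 131, 0]) cube([34, 50, 1807]);
translate([230, 131, 157]) cube([315, 50, 27]);
translate([230, 131, 444]) cube([315, 50, 27]);
translate([230, 131, 731]) cube([315, 50, 27]);
translate([230, 131, 1018]) cube([315, 50, 27]);
translate([230, 131, 1305]) cube([315, 50, 27]);
translate([230, 131, 1592]) cube([315, 50, 27]);


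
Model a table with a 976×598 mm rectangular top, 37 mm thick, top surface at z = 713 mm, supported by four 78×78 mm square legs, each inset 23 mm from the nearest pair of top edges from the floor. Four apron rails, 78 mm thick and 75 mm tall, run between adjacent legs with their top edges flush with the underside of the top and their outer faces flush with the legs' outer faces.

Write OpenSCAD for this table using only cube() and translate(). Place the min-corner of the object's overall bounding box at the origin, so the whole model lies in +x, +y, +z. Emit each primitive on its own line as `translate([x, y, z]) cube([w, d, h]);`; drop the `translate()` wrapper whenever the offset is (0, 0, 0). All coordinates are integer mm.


translate([0, 0, 676]) cube([976, 598, 37]);
translate([23, 23, 0]) cube([78, 78, 676]);
translate([875, 23, 0]) cube([78, 78, 676]);
translate([23, 497, 0]) cube([78, 78, 676]);
translate([875, 497, 0]) cube([78, 78, 676]);
translate([101, 23, 601]) cube([774, 78, 75]);
translate([101, 497, 601]) cube([774, 78, 75]);
translate([23, 101, 601]) cube([78, 396, 75]);
translate([875, 101, 601]) cube([78, 396, 75]);
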